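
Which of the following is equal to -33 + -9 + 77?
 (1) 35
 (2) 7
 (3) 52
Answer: 1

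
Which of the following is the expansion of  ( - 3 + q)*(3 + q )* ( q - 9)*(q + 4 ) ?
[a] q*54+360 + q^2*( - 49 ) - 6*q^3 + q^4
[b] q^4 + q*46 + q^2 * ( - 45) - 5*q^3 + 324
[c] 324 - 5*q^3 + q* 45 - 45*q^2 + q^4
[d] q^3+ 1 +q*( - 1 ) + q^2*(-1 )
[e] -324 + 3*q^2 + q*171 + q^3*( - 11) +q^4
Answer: c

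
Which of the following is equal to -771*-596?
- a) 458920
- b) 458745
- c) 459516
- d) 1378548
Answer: c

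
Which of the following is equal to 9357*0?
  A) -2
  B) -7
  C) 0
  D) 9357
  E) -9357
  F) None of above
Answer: C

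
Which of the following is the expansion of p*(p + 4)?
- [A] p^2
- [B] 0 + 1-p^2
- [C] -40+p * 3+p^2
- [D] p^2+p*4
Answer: D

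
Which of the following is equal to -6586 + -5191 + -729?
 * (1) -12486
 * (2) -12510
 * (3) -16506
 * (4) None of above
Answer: 4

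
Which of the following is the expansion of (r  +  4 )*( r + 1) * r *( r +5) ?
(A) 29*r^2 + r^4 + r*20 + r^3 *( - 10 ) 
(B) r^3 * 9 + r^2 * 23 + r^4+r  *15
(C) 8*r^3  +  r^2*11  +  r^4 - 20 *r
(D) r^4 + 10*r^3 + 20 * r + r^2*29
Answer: D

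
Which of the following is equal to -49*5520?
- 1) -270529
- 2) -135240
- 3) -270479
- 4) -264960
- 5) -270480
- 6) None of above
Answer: 5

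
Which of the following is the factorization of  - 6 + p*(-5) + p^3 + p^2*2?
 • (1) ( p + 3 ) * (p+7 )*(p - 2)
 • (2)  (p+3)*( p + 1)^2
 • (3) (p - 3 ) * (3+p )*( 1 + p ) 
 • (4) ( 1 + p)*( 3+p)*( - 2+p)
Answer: 4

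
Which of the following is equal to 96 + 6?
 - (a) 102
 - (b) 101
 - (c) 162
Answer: a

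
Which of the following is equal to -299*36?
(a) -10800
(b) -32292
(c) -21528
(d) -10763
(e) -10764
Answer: e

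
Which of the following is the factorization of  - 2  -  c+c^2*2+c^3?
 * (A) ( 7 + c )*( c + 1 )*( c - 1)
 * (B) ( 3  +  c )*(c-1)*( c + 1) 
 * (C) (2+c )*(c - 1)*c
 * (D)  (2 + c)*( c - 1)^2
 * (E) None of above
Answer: E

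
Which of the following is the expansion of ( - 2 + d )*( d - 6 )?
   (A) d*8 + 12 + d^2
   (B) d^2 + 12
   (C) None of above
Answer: C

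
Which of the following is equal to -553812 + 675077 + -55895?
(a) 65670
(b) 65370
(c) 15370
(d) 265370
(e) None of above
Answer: b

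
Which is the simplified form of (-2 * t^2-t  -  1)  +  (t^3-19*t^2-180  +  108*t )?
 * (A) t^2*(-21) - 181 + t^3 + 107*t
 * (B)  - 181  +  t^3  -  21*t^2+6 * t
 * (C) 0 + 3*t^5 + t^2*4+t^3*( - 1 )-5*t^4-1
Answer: A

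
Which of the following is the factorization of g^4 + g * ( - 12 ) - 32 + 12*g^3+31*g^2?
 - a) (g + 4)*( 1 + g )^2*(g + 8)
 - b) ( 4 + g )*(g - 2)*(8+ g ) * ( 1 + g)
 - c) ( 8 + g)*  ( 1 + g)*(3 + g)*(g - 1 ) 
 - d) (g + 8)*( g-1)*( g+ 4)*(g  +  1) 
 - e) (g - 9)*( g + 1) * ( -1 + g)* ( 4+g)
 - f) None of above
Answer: d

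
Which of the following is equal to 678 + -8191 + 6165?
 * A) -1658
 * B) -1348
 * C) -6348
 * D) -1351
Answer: B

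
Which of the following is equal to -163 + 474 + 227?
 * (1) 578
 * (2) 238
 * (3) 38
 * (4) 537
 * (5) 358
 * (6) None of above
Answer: 6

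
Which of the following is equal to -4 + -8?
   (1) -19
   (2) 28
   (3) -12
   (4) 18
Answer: 3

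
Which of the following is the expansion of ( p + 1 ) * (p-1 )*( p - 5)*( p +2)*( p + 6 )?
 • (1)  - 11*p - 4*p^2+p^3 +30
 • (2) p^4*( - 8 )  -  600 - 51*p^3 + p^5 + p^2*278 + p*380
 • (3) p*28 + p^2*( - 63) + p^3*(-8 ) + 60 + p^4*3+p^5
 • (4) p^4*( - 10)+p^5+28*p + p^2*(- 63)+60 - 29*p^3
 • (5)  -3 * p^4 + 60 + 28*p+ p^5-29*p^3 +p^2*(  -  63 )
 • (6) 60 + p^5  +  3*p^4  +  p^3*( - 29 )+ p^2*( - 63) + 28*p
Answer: 6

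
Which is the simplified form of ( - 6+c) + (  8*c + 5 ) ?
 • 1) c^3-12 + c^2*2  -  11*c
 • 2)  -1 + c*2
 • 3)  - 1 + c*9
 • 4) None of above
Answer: 3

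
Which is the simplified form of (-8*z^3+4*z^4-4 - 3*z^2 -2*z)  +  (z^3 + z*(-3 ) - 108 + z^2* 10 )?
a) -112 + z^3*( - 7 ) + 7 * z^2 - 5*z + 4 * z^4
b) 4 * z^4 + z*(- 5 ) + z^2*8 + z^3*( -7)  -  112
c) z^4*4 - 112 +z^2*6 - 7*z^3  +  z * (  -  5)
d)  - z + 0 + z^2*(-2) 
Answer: a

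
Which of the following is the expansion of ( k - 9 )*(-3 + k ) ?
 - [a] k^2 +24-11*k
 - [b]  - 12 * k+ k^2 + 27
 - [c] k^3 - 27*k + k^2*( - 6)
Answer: b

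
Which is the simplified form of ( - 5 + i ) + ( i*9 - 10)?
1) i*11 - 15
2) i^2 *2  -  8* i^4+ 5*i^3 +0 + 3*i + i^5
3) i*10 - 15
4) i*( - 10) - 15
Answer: 3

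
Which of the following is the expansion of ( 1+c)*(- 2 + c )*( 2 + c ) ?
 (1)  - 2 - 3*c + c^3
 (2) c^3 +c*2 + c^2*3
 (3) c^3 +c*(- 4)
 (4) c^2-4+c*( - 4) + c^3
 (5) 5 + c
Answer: 4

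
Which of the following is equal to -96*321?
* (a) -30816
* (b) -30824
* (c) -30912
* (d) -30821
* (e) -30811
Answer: a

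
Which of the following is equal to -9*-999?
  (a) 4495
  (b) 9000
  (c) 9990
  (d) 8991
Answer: d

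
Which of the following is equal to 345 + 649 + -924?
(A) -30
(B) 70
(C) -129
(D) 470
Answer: B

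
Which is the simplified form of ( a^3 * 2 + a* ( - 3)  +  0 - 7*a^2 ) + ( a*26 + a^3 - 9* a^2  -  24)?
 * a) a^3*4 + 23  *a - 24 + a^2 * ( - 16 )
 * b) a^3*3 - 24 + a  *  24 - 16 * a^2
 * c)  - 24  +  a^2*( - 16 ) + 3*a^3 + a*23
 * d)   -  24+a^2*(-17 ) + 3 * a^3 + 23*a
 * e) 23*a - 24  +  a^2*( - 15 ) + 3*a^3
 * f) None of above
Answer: c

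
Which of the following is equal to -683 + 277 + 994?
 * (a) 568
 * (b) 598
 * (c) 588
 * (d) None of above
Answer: c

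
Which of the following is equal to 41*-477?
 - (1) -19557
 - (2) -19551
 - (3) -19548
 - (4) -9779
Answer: 1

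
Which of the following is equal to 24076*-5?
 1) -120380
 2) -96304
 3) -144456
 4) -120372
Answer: 1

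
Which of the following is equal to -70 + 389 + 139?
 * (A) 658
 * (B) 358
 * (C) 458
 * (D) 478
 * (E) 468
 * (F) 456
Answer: C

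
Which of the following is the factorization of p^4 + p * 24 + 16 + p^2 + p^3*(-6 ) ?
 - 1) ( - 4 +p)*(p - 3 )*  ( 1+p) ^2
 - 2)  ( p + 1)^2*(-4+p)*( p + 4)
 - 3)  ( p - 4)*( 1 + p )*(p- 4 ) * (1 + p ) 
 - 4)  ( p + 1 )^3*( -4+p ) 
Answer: 3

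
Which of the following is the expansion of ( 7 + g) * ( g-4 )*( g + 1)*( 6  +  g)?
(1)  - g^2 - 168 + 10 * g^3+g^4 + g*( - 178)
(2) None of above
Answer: 1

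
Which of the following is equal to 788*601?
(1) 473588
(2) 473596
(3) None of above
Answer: 1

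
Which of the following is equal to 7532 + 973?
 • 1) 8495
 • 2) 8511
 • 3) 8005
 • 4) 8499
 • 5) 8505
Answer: 5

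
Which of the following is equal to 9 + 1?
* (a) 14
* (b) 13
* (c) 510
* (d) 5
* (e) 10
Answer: e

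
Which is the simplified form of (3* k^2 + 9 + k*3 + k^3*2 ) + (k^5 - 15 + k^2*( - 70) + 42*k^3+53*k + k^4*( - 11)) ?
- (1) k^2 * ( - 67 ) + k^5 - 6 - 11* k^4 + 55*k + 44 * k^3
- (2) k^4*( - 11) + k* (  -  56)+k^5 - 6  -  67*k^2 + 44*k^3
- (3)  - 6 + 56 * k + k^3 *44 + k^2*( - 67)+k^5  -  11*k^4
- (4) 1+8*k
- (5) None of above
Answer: 3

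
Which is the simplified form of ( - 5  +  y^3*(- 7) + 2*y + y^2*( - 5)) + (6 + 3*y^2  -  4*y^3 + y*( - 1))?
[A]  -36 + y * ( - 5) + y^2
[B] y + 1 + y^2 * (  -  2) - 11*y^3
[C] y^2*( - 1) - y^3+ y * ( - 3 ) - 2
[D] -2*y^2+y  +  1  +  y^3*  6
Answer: B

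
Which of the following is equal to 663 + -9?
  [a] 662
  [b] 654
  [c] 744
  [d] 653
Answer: b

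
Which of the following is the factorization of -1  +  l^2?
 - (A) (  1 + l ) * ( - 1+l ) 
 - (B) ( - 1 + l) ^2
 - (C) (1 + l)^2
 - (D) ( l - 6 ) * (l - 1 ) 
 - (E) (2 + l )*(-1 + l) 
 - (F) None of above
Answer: A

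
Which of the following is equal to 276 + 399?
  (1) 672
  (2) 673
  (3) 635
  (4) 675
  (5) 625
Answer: 4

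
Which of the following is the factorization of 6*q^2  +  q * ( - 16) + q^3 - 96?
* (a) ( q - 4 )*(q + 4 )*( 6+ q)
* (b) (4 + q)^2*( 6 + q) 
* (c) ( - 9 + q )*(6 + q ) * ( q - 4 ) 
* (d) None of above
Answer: a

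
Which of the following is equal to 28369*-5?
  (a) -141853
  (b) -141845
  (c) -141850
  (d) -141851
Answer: b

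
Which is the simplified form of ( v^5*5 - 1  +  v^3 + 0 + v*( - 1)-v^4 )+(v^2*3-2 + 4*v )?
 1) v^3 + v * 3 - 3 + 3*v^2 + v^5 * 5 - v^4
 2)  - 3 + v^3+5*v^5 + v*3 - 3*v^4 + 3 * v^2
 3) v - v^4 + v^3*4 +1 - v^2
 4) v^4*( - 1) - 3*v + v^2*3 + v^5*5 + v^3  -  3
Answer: 1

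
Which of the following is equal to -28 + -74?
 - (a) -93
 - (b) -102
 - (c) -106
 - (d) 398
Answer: b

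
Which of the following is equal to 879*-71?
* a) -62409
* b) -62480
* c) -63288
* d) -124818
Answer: a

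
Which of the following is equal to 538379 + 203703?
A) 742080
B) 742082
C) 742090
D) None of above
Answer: B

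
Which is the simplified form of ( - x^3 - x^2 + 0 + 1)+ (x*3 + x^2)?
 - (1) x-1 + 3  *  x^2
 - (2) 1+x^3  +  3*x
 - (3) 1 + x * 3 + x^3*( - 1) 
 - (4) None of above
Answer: 3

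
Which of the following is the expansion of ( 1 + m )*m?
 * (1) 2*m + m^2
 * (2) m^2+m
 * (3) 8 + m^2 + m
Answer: 2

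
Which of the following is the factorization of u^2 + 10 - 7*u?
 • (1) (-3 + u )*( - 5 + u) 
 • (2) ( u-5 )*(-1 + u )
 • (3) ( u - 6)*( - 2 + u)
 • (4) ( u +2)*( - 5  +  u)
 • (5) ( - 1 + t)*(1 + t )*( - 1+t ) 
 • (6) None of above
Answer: 6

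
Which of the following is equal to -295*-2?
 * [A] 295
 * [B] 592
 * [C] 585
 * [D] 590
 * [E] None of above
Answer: D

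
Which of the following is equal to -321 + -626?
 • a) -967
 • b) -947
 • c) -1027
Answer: b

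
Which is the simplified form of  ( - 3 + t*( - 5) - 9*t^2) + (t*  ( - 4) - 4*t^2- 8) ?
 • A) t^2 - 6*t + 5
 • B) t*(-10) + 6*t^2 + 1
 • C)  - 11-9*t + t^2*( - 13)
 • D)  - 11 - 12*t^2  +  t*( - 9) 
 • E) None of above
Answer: C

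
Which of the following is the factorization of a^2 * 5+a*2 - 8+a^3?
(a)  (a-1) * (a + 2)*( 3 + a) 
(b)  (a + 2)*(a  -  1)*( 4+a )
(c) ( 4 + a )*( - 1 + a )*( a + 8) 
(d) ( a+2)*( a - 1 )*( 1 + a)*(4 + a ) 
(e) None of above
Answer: b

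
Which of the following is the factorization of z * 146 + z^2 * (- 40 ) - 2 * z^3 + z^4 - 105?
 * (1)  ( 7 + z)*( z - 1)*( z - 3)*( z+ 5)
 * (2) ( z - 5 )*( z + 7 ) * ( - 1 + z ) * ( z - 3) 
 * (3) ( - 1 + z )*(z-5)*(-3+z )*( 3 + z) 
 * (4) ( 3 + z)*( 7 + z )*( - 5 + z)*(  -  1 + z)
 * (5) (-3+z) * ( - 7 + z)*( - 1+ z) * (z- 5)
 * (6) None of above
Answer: 2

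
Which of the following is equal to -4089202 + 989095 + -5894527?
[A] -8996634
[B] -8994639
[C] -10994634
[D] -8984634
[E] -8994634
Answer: E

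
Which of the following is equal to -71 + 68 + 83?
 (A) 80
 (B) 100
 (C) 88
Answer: A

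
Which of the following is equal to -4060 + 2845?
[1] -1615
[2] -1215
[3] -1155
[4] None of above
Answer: 2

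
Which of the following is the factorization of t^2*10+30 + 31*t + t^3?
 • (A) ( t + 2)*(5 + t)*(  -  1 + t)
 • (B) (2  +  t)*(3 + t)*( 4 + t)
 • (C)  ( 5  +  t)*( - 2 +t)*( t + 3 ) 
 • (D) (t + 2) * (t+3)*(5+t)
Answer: D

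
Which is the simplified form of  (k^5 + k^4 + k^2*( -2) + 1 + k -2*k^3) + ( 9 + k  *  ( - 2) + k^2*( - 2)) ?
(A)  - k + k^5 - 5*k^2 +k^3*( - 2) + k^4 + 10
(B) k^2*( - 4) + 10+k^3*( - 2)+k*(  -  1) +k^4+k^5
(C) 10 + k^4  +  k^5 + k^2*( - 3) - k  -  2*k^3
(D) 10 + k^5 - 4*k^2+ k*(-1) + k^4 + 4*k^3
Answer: B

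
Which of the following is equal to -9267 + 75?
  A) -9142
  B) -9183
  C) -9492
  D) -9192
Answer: D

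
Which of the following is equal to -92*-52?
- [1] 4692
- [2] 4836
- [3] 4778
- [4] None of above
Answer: 4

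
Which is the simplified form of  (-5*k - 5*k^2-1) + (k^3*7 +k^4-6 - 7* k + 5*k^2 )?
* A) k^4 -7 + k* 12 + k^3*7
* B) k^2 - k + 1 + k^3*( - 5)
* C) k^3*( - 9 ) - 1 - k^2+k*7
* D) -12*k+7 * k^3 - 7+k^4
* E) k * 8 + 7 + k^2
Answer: D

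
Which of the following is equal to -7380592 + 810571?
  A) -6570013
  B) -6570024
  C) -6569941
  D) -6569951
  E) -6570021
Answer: E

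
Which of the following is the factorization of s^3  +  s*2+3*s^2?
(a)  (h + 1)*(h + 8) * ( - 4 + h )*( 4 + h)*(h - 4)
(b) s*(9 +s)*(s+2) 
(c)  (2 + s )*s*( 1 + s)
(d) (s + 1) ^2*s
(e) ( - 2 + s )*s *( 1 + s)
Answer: c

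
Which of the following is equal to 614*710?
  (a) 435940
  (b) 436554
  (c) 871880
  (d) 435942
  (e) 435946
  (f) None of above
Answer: a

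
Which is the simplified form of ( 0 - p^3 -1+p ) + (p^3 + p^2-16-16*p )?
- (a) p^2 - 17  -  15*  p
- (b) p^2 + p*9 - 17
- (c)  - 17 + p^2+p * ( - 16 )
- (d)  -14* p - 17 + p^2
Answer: a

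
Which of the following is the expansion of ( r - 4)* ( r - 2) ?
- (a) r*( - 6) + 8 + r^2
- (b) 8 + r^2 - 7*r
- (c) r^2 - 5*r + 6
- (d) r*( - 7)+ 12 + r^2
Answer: a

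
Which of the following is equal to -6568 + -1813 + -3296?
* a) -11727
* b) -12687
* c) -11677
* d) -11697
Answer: c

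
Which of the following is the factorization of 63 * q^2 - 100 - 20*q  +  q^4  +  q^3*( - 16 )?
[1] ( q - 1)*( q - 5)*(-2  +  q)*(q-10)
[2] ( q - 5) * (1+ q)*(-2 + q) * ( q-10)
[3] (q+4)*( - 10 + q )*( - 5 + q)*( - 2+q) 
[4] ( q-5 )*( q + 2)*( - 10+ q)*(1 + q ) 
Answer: 2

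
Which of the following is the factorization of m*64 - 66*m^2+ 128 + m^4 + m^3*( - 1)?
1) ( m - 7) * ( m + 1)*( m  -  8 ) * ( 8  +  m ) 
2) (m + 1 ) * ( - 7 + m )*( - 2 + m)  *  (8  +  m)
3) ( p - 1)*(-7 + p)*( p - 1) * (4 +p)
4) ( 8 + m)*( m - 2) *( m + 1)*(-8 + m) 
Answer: 4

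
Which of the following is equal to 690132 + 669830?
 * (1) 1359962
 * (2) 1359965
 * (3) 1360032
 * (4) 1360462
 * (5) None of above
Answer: 1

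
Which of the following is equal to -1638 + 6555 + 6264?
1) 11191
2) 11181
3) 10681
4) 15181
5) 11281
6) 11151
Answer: 2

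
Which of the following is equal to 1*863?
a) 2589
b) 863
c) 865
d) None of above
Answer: b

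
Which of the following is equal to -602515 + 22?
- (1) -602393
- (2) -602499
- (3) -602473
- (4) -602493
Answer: 4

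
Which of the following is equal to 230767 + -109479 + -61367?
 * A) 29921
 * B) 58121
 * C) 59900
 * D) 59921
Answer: D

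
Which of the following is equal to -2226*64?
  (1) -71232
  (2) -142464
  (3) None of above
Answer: 2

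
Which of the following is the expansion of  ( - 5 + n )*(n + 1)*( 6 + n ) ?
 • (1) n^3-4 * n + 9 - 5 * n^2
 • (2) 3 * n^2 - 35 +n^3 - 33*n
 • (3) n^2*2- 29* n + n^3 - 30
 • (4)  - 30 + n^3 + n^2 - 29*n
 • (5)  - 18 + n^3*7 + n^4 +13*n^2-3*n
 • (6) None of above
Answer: 3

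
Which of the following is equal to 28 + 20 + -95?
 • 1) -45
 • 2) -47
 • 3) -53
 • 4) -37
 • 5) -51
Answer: 2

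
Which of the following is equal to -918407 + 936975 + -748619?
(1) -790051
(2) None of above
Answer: 2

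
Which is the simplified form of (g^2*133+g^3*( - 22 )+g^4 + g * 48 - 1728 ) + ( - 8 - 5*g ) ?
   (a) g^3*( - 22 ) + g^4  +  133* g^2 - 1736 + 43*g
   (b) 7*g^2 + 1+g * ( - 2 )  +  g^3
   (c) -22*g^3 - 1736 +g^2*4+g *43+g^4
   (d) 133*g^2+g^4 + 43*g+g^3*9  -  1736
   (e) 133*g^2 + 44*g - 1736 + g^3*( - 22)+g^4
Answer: a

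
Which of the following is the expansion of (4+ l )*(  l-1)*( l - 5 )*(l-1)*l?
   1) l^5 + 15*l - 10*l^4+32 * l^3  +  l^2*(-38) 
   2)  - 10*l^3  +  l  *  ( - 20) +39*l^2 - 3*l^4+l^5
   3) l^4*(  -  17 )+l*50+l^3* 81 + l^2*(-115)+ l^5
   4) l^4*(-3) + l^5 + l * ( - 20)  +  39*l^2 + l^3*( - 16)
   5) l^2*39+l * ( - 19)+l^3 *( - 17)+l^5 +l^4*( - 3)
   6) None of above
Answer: 6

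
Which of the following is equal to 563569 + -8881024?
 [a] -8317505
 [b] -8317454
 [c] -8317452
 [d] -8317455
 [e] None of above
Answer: d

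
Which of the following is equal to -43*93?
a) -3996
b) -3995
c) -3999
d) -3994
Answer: c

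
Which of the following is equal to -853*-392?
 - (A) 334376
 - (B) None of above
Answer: A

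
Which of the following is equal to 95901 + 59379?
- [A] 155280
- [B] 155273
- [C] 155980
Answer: A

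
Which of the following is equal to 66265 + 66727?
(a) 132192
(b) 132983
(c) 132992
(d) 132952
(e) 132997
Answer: c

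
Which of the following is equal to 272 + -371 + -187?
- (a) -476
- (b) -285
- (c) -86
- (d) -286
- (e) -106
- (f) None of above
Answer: d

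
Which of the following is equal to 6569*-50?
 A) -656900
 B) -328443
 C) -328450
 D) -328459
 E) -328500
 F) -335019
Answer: C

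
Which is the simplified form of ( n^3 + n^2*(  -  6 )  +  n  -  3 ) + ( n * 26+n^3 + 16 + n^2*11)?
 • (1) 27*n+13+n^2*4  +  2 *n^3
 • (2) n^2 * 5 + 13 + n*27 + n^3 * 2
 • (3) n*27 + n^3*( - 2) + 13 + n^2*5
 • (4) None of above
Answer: 2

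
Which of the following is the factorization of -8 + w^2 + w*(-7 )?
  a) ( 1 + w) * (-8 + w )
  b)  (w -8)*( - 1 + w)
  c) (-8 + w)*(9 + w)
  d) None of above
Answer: a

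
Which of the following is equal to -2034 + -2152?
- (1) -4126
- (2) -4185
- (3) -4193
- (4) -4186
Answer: 4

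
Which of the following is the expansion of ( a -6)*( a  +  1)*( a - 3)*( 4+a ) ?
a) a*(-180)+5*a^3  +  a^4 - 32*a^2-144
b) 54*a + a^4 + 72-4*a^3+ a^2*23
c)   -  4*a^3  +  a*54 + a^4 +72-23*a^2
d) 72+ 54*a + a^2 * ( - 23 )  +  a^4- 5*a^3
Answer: c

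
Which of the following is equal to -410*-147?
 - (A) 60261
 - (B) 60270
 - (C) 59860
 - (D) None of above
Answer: B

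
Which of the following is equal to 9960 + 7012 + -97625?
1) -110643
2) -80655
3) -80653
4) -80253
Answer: 3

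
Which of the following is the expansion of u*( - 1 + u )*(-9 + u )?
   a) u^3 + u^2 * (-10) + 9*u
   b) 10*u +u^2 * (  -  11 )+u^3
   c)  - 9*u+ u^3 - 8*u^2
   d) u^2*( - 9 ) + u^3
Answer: a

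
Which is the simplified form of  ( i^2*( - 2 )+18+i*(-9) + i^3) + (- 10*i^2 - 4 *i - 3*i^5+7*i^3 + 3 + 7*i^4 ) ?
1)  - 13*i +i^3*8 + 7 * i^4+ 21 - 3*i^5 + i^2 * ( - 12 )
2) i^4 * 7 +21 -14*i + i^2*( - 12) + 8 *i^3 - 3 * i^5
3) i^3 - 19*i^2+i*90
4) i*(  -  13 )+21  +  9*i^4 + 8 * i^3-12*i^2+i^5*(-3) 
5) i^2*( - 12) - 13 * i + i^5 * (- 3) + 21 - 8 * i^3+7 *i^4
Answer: 1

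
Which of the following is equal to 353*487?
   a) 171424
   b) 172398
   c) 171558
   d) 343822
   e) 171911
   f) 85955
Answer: e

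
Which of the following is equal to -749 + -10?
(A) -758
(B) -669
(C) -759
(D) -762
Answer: C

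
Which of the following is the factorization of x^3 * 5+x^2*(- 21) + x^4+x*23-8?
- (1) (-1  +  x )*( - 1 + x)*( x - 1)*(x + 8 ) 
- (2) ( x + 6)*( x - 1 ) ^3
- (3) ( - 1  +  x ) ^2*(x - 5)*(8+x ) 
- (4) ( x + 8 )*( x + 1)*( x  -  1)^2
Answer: 1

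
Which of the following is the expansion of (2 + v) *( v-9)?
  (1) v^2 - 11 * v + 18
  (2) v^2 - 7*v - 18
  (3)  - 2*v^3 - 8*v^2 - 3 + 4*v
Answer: 2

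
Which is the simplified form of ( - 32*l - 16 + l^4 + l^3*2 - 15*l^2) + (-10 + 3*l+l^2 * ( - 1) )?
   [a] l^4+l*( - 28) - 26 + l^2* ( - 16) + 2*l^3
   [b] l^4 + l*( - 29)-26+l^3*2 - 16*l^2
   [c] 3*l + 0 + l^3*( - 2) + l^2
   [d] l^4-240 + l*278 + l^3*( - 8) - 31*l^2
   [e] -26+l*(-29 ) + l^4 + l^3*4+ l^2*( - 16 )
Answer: b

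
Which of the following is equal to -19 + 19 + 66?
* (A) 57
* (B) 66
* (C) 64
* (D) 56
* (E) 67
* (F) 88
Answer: B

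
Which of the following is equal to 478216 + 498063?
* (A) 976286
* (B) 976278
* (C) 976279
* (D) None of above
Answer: C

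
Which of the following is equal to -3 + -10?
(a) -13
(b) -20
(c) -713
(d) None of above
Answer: a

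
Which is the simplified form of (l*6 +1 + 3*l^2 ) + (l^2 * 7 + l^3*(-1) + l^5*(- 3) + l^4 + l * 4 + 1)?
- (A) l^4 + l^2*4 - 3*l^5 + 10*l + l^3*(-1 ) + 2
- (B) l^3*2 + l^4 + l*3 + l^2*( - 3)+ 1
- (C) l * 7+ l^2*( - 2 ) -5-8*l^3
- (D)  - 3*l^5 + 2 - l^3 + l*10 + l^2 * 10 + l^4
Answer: D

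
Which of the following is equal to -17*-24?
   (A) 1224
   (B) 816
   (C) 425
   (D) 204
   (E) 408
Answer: E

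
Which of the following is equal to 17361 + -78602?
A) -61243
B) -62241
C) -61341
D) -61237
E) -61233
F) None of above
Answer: F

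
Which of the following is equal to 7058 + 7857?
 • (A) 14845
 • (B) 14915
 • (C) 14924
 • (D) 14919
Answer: B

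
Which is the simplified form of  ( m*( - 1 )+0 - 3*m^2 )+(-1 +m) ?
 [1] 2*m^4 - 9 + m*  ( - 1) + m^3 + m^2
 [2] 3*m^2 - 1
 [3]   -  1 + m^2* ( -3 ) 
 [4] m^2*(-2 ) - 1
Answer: 3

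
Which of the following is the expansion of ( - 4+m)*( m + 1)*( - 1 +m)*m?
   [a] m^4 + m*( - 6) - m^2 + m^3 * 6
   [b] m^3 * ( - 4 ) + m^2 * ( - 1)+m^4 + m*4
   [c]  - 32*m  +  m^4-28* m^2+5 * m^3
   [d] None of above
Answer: b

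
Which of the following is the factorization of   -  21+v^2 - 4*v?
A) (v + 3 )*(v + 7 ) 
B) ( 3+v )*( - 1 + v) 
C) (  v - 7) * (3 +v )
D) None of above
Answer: C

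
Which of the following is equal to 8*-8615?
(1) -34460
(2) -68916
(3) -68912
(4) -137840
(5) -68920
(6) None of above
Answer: 5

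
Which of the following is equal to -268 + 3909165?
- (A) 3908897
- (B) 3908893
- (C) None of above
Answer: A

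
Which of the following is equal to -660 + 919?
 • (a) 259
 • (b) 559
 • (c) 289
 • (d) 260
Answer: a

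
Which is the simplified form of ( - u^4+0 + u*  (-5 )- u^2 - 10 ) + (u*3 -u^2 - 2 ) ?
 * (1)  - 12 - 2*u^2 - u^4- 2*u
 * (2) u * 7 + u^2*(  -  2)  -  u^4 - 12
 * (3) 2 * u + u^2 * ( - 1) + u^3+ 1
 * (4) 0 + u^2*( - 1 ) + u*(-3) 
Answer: 1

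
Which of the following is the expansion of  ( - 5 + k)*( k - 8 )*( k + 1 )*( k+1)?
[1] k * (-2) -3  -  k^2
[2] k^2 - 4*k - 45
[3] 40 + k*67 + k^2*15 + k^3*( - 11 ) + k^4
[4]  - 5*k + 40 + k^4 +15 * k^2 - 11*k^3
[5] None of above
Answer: 3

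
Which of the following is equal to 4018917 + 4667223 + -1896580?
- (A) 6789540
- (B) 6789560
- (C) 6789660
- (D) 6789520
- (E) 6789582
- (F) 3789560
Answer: B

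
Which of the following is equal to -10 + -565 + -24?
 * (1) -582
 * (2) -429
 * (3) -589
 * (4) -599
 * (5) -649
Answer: 4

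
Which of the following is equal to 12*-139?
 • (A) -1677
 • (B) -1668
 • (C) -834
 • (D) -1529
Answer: B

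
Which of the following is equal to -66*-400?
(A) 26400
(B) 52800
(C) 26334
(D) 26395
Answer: A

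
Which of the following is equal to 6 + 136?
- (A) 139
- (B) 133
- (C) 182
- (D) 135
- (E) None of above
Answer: E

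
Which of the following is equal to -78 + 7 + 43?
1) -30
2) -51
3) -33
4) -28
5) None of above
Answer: 4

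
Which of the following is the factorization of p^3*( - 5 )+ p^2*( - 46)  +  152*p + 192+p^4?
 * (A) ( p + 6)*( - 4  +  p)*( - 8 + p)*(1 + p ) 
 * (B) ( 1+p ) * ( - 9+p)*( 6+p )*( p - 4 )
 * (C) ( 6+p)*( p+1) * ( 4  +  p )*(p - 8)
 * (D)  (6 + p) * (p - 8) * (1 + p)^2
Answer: A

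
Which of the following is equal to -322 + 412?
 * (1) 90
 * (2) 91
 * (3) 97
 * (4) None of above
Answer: 1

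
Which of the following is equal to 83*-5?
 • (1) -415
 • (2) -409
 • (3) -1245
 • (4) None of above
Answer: 1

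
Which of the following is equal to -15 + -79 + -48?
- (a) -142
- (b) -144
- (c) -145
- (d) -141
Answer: a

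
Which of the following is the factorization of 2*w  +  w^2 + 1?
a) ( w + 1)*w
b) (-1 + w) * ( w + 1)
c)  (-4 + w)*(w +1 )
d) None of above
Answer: d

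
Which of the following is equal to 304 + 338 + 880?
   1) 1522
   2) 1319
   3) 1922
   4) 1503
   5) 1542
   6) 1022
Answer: 1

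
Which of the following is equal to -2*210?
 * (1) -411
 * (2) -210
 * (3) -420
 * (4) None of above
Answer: 3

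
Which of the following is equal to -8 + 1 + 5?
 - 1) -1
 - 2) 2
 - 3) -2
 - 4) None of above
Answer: 3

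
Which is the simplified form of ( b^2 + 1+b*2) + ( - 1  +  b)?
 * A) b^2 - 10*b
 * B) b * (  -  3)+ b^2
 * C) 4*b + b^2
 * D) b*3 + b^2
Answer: D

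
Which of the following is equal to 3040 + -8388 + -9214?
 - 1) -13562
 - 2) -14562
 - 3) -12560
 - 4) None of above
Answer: 2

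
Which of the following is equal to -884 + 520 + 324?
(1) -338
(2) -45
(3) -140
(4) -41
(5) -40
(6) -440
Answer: 5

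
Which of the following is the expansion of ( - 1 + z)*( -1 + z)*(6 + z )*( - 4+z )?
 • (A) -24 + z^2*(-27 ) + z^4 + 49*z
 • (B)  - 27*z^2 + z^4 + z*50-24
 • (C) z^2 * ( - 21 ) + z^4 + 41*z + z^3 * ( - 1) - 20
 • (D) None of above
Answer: B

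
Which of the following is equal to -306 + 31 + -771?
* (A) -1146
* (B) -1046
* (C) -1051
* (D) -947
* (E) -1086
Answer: B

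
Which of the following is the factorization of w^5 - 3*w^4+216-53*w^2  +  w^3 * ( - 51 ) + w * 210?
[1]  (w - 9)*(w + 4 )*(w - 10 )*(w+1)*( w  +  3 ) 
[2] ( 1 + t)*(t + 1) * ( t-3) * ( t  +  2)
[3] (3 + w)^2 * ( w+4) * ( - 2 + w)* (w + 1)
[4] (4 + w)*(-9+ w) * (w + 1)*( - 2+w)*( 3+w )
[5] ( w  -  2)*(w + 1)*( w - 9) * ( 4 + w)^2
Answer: 4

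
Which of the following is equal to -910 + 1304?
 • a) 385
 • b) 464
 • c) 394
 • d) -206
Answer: c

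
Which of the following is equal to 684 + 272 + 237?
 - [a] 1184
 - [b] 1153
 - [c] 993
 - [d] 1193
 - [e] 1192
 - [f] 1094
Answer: d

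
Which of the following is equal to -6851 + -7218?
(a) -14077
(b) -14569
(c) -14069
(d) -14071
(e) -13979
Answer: c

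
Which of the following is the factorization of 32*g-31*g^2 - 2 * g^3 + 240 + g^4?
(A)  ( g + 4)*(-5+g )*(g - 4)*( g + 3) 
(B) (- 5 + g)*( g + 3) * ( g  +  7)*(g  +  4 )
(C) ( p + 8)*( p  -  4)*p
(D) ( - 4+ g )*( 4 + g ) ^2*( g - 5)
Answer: A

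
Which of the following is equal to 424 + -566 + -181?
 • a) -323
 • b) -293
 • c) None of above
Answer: a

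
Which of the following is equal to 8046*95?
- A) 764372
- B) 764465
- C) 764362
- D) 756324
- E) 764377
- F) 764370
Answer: F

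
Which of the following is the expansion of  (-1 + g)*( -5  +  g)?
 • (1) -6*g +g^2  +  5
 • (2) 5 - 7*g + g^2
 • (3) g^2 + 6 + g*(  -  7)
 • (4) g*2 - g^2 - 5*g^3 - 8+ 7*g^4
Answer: 1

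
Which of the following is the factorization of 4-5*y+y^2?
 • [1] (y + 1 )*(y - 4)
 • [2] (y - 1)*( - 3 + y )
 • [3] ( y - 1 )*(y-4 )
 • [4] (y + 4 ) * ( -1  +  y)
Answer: 3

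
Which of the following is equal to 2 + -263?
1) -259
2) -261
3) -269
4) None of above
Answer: 2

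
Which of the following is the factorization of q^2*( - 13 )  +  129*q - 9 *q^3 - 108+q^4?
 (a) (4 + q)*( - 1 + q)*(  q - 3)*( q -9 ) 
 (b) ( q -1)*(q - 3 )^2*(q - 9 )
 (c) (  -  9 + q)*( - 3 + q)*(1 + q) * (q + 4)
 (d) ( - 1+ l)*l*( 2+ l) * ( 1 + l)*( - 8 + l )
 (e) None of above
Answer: a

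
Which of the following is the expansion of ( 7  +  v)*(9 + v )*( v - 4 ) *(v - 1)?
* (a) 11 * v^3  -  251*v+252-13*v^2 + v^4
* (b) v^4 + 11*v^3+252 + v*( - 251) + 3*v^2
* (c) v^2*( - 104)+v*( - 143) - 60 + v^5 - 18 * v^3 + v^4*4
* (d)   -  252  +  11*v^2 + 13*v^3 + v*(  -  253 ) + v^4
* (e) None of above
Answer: a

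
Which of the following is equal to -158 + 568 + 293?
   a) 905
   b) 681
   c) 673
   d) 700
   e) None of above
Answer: e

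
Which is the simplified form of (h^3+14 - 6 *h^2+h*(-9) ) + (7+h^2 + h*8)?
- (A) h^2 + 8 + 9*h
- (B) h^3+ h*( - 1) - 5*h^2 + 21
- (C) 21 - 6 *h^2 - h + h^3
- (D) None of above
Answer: B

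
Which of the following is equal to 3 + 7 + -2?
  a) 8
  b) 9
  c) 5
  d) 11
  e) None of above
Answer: a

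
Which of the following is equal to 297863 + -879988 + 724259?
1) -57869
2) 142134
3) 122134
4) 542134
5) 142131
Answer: 2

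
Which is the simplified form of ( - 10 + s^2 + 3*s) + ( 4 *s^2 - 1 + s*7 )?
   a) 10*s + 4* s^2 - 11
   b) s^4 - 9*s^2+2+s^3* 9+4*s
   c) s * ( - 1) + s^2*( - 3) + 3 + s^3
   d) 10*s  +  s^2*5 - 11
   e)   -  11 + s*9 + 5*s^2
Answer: d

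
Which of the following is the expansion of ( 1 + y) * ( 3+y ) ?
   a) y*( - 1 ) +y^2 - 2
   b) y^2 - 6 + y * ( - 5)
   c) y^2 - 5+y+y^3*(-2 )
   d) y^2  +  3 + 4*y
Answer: d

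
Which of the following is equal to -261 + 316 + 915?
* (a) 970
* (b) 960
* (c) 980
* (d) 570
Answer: a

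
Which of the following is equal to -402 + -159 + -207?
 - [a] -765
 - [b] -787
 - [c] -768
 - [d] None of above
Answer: c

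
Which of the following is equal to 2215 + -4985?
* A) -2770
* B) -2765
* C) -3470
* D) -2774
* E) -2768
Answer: A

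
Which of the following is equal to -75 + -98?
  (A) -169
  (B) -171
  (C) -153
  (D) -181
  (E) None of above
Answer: E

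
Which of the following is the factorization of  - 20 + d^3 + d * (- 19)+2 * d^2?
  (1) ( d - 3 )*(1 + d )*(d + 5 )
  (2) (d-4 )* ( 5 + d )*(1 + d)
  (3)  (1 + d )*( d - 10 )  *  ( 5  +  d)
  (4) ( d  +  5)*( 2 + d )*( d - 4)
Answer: 2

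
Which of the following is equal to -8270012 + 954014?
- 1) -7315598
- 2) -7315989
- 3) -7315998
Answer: 3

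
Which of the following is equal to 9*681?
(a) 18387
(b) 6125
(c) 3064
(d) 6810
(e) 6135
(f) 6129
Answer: f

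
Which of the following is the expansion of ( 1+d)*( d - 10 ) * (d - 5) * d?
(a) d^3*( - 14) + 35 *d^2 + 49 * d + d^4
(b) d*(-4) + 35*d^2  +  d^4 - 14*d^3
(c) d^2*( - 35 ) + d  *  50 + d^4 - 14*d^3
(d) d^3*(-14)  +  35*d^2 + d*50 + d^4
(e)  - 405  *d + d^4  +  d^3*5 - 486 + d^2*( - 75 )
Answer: d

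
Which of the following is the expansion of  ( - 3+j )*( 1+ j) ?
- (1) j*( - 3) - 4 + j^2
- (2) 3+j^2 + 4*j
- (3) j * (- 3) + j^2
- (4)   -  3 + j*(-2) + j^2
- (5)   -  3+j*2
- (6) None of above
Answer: 4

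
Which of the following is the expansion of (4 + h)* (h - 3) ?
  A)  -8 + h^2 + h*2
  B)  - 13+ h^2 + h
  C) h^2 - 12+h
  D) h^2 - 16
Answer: C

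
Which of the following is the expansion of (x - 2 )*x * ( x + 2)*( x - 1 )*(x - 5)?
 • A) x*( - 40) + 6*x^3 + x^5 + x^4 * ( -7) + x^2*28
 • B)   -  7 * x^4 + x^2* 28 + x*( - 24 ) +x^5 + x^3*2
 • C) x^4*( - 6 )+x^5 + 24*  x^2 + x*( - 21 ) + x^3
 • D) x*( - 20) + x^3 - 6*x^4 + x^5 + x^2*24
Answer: D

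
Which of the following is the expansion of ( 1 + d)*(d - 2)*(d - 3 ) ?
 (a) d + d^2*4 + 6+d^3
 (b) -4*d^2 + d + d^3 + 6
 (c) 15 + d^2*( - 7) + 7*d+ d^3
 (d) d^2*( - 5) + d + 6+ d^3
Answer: b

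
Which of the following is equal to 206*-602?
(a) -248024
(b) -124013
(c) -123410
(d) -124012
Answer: d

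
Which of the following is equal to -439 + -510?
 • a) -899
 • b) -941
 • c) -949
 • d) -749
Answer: c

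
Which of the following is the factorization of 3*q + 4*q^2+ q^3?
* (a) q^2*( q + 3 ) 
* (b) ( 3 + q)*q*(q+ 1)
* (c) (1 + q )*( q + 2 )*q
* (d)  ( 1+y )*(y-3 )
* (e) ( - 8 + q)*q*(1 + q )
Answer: b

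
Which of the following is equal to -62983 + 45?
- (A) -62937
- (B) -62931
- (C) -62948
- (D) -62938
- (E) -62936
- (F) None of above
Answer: D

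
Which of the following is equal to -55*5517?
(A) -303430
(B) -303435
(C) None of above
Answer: B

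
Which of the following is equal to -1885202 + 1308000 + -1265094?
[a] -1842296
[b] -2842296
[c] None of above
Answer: a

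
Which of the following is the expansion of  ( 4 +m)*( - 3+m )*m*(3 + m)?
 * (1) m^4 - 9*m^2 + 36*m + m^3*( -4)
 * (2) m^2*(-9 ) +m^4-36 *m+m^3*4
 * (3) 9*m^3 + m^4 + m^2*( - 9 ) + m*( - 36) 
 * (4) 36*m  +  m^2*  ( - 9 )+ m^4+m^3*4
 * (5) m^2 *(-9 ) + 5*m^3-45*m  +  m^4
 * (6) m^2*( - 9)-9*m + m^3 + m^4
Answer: 2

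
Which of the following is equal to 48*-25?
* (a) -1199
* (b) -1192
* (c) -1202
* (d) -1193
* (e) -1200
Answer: e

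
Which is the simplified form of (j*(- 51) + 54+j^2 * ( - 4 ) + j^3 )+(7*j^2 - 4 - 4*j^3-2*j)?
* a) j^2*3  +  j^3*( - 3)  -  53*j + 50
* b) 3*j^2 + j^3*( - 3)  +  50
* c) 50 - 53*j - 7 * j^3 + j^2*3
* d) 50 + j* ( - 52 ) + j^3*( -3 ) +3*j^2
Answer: a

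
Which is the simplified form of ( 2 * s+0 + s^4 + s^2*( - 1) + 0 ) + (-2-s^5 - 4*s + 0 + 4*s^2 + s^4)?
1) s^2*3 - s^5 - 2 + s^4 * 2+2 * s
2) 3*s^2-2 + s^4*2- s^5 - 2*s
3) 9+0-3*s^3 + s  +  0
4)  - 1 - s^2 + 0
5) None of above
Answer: 2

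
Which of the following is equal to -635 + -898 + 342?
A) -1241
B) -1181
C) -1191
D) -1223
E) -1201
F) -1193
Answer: C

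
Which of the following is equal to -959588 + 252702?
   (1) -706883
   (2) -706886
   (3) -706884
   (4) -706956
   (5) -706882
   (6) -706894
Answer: 2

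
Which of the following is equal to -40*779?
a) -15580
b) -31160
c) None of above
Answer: b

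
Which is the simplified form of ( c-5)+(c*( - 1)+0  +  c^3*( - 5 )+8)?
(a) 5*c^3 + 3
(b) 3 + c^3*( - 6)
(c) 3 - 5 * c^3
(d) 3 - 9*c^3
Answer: c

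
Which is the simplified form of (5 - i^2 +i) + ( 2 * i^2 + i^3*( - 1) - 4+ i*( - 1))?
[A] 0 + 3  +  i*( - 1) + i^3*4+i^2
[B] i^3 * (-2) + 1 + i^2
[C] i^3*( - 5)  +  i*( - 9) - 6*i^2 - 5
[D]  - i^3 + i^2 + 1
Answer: D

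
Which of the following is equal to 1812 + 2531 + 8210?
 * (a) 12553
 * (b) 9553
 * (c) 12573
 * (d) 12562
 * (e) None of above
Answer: a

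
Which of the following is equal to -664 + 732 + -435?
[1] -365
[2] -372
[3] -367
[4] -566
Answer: 3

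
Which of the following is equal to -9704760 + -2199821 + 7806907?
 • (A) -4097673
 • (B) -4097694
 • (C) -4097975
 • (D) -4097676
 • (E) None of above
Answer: E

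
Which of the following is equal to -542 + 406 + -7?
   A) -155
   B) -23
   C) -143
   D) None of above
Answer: C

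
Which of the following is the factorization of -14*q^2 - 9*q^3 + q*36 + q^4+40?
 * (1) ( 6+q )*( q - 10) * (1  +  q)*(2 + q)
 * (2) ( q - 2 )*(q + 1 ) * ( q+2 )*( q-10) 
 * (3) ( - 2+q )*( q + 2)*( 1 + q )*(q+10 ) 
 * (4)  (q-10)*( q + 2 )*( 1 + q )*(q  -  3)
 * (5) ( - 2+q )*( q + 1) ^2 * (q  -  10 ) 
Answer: 2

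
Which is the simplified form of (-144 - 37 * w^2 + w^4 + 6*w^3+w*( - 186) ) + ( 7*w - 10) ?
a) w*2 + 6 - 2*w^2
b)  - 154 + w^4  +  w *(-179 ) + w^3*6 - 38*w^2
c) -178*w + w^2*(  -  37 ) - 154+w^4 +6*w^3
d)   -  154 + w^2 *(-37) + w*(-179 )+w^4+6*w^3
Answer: d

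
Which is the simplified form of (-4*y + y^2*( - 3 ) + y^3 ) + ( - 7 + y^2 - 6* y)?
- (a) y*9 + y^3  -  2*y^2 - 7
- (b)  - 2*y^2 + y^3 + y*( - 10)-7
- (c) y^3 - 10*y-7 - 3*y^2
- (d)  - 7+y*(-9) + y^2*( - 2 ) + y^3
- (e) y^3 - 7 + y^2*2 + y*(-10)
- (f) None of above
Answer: b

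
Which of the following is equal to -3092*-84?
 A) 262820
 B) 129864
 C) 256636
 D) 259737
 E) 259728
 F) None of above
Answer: E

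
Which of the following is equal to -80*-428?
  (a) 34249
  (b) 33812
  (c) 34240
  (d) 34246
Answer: c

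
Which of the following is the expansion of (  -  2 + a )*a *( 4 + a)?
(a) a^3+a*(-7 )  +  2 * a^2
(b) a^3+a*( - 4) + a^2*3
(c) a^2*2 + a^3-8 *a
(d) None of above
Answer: c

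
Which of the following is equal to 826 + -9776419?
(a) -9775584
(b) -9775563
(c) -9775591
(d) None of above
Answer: d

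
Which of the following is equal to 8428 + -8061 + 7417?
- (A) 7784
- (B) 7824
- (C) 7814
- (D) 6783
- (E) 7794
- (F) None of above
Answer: A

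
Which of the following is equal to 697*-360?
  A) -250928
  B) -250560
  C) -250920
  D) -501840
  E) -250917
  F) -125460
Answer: C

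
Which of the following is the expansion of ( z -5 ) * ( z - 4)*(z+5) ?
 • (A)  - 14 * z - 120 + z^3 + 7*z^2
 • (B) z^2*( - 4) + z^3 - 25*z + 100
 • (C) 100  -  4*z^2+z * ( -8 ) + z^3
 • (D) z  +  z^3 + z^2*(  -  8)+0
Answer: B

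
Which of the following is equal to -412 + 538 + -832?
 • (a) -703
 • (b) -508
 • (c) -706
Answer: c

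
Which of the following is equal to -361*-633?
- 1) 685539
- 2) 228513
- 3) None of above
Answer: 2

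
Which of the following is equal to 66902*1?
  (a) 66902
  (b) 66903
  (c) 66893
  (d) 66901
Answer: a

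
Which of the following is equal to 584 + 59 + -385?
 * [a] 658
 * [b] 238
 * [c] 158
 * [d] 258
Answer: d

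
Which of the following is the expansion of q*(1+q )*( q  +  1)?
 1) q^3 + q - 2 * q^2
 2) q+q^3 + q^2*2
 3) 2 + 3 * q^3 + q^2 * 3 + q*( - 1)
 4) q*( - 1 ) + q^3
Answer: 2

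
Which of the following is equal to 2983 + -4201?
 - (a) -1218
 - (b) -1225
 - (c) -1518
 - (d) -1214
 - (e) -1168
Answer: a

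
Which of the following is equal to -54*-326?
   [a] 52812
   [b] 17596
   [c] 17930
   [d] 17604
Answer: d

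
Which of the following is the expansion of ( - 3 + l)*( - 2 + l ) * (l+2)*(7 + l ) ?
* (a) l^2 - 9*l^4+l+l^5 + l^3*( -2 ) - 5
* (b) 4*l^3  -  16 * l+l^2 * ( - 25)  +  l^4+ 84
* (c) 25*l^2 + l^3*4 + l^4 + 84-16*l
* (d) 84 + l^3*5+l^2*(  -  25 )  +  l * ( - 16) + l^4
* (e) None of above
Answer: b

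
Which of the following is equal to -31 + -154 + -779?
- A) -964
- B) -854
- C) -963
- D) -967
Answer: A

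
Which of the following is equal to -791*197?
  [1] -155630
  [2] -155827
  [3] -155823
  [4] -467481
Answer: 2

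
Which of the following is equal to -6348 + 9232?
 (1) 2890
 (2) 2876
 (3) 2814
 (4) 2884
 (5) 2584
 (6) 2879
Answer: 4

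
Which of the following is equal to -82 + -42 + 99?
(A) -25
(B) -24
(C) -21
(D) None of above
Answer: A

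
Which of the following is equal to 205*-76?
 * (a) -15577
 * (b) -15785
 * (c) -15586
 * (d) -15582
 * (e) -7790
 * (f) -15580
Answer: f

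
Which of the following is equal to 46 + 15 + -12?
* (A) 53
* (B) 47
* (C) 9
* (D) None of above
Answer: D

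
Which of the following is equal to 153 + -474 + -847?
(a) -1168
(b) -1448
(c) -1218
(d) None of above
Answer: a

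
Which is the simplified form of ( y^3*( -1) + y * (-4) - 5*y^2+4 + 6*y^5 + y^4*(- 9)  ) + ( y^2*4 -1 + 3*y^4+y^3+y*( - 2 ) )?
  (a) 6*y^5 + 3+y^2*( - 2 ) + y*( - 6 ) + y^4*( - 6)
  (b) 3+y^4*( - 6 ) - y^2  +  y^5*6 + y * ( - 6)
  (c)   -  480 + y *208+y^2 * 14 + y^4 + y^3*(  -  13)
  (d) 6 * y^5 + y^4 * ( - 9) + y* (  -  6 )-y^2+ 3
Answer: b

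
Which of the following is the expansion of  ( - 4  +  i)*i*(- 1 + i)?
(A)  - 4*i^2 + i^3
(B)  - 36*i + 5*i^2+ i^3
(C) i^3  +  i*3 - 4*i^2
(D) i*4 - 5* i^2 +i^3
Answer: D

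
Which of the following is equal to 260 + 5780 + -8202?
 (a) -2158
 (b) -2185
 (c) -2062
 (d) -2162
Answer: d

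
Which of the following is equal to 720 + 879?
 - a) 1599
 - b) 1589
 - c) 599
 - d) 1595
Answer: a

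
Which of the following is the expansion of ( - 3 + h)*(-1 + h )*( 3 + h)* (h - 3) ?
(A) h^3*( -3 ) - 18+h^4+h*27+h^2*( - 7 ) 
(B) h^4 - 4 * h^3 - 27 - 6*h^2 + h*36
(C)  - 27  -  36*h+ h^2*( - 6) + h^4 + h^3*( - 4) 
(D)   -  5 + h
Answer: B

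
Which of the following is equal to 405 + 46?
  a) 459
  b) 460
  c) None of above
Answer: c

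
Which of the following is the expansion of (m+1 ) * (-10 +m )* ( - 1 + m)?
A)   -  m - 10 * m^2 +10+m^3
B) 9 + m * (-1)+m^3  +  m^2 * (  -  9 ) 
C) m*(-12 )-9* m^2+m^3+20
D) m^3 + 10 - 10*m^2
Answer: A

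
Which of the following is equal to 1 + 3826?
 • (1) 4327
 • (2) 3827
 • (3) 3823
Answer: 2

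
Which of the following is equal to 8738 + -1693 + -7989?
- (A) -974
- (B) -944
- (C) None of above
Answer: B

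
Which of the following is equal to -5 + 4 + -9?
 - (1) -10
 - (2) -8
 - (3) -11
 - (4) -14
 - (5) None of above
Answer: 1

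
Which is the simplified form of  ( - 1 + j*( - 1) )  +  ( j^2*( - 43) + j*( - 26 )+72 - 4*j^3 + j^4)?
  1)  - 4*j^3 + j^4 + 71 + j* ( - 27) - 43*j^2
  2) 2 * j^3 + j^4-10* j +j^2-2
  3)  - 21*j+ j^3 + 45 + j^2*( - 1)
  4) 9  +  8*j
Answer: 1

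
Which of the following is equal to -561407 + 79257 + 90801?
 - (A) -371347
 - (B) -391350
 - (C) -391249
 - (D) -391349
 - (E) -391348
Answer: D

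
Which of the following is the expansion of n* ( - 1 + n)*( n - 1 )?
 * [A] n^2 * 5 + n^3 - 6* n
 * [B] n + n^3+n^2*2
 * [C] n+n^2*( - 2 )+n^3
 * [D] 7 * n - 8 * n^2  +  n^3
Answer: C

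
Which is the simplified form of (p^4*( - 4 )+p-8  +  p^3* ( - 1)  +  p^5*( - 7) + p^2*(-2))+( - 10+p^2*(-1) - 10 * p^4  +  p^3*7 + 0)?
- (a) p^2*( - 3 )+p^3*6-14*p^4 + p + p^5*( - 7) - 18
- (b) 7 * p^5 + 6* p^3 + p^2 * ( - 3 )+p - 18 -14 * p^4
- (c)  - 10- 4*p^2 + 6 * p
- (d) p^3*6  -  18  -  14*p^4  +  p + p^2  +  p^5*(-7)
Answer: a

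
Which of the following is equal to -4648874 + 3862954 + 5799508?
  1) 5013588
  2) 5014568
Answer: 1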